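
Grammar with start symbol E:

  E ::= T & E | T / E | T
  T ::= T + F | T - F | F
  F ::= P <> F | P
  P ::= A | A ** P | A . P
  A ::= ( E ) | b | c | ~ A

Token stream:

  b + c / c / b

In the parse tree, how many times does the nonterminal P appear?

4

[E [T [T [F [P [A b]]]] + [F [P [A c]]]] / [E [T [F [P [A c]]]] / [E [T [F [P [A b]]]]]]]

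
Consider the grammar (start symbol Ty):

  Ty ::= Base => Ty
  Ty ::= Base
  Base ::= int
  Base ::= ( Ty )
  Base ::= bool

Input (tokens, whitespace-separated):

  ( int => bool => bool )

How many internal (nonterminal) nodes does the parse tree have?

8

[Ty [Base ( [Ty [Base int] => [Ty [Base bool] => [Ty [Base bool]]]] )]]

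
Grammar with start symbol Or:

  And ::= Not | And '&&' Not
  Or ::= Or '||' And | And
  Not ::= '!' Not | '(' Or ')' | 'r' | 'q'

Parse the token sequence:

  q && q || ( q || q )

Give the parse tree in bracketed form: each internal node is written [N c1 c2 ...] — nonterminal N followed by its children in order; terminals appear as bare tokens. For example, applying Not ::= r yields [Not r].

[Or [Or [And [And [Not q]] && [Not q]]] || [And [Not ( [Or [Or [And [Not q]]] || [And [Not q]]] )]]]

Or
Or || And
And || And
And && Not || And
Not && Not || And
q && Not || And
q && q || And
q && q || Not
q && q || ( Or )
q && q || ( Or || And )
q && q || ( And || And )
q && q || ( Not || And )
q && q || ( q || And )
q && q || ( q || Not )
q && q || ( q || q )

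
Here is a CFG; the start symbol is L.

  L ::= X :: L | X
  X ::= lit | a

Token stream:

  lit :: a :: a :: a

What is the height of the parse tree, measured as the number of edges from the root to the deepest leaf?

[L [X lit] :: [L [X a] :: [L [X a] :: [L [X a]]]]]

5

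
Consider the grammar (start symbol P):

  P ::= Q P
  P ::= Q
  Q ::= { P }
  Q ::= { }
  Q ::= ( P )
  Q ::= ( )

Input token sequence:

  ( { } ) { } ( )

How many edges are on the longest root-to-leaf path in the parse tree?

[P [Q ( [P [Q { }]] )] [P [Q { }] [P [Q ( )]]]]

4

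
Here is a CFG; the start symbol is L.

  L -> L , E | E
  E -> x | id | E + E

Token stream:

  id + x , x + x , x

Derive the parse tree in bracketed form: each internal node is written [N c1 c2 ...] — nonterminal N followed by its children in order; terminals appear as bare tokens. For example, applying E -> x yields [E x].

[L [L [L [E [E id] + [E x]]] , [E [E x] + [E x]]] , [E x]]

L
L , E
L , E , E
E , E , E
E + E , E , E
id + E , E , E
id + x , E , E
id + x , E + E , E
id + x , x + E , E
id + x , x + x , E
id + x , x + x , x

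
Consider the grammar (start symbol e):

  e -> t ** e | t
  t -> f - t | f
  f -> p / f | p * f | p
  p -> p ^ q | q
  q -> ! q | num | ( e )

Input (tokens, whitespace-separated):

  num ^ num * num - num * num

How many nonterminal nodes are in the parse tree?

17

[e [t [f [p [p [q num]] ^ [q num]] * [f [p [q num]]]] - [t [f [p [q num]] * [f [p [q num]]]]]]]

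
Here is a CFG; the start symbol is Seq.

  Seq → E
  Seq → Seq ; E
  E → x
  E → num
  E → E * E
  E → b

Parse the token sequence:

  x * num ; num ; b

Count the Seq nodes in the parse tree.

[Seq [Seq [Seq [E [E x] * [E num]]] ; [E num]] ; [E b]]

3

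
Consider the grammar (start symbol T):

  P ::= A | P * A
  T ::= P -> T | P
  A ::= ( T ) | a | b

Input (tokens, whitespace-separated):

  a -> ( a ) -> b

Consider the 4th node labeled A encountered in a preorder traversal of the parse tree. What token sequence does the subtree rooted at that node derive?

[T [P [A a]] -> [T [P [A ( [T [P [A a]]] )]] -> [T [P [A b]]]]]

b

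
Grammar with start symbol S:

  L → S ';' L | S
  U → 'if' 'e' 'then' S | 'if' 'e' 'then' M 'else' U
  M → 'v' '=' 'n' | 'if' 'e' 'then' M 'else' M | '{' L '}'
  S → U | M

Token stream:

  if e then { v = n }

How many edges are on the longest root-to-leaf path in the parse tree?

[S [U if e then [S [M { [L [S [M v = n]]] }]]]]

7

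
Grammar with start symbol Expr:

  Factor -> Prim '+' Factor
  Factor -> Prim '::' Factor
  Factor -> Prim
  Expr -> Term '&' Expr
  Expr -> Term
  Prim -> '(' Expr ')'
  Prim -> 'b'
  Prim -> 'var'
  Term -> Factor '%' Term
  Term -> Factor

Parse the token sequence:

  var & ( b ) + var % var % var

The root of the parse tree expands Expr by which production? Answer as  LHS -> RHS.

Expr -> Term '&' Expr

[Expr [Term [Factor [Prim var]]] & [Expr [Term [Factor [Prim ( [Expr [Term [Factor [Prim b]]]] )] + [Factor [Prim var]]] % [Term [Factor [Prim var]] % [Term [Factor [Prim var]]]]]]]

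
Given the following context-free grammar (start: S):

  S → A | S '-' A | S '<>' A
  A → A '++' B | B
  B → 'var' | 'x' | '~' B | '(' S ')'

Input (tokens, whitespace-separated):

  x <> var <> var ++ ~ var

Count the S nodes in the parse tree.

3

[S [S [S [A [B x]]] <> [A [B var]]] <> [A [A [B var]] ++ [B ~ [B var]]]]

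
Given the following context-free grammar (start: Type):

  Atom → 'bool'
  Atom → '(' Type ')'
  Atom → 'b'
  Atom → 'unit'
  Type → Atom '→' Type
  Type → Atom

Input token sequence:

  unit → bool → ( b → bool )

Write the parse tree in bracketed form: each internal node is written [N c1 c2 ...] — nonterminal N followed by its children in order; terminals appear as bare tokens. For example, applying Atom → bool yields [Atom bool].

[Type [Atom unit] → [Type [Atom bool] → [Type [Atom ( [Type [Atom b] → [Type [Atom bool]]] )]]]]

Type
Atom → Type
unit → Type
unit → Atom → Type
unit → bool → Type
unit → bool → Atom
unit → bool → ( Type )
unit → bool → ( Atom → Type )
unit → bool → ( b → Type )
unit → bool → ( b → Atom )
unit → bool → ( b → bool )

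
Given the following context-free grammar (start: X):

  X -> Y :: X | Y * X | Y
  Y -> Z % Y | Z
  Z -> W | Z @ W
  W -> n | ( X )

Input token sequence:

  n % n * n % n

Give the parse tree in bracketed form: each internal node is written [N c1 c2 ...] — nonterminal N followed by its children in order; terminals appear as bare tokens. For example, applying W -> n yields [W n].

X
Y * X
Z % Y * X
W % Y * X
n % Y * X
n % Z * X
n % W * X
n % n * X
n % n * Y
n % n * Z % Y
n % n * W % Y
n % n * n % Y
n % n * n % Z
n % n * n % W
n % n * n % n

[X [Y [Z [W n]] % [Y [Z [W n]]]] * [X [Y [Z [W n]] % [Y [Z [W n]]]]]]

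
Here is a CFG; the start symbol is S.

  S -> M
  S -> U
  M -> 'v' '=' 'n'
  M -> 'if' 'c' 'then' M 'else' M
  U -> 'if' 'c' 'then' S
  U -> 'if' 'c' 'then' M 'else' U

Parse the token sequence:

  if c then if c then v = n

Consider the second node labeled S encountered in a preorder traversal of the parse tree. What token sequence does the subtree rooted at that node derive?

if c then v = n

[S [U if c then [S [U if c then [S [M v = n]]]]]]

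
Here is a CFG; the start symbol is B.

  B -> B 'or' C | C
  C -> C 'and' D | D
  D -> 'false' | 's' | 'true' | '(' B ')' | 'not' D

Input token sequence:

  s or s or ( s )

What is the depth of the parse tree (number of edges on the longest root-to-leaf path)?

[B [B [B [C [D s]]] or [C [D s]]] or [C [D ( [B [C [D s]]] )]]]

6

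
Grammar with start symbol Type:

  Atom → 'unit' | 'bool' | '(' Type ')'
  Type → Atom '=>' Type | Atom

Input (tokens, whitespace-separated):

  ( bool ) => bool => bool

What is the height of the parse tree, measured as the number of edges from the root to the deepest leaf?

[Type [Atom ( [Type [Atom bool]] )] => [Type [Atom bool] => [Type [Atom bool]]]]

4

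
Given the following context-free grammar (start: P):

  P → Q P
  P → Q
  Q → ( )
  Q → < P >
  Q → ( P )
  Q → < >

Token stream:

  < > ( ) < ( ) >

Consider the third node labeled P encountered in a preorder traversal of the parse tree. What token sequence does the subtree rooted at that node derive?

< ( ) >

[P [Q < >] [P [Q ( )] [P [Q < [P [Q ( )]] >]]]]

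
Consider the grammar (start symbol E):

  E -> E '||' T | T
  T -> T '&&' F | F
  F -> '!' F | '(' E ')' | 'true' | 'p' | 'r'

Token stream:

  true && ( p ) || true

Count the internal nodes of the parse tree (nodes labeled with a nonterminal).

11

[E [E [T [T [F true]] && [F ( [E [T [F p]]] )]]] || [T [F true]]]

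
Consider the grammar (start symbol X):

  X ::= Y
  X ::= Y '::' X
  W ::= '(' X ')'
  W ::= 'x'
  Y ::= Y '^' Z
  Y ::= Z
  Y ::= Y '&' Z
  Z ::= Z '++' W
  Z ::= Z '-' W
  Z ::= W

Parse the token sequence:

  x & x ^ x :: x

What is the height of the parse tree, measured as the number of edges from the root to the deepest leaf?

6

[X [Y [Y [Y [Z [W x]]] & [Z [W x]]] ^ [Z [W x]]] :: [X [Y [Z [W x]]]]]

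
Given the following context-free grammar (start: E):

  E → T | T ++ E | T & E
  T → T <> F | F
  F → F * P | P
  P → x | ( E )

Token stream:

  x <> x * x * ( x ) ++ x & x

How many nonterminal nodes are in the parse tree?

[E [T [T [F [P x]]] <> [F [F [F [P x]] * [P x]] * [P ( [E [T [F [P x]]]] )]]] ++ [E [T [F [P x]]] & [E [T [F [P x]]]]]]

23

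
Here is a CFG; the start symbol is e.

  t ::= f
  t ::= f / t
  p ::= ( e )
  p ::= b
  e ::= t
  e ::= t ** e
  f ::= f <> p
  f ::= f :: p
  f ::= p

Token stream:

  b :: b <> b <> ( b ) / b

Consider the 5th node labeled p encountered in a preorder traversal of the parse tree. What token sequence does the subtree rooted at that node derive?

b

[e [t [f [f [f [f [p b]] :: [p b]] <> [p b]] <> [p ( [e [t [f [p b]]]] )]] / [t [f [p b]]]]]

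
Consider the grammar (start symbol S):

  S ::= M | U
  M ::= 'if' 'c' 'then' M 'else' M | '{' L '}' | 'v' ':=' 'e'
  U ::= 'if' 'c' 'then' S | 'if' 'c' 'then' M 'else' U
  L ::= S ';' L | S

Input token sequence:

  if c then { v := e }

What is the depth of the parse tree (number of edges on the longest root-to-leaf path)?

[S [U if c then [S [M { [L [S [M v := e]]] }]]]]

7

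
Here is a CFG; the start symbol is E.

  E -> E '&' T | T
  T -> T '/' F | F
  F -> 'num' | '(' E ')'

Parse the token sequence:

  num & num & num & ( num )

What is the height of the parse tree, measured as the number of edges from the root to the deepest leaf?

[E [E [E [E [T [F num]]] & [T [F num]]] & [T [F num]]] & [T [F ( [E [T [F num]]] )]]]

6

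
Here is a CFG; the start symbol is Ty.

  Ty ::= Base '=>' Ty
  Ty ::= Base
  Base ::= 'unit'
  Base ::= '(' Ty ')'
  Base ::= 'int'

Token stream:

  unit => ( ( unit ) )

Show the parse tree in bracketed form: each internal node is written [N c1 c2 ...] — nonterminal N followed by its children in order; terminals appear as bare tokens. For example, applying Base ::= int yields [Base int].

Ty
Base => Ty
unit => Ty
unit => Base
unit => ( Ty )
unit => ( Base )
unit => ( ( Ty ) )
unit => ( ( Base ) )
unit => ( ( unit ) )

[Ty [Base unit] => [Ty [Base ( [Ty [Base ( [Ty [Base unit]] )]] )]]]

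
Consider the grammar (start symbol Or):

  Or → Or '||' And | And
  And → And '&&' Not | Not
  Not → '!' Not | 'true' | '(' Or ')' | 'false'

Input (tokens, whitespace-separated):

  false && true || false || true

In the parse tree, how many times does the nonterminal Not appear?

[Or [Or [Or [And [And [Not false]] && [Not true]]] || [And [Not false]]] || [And [Not true]]]

4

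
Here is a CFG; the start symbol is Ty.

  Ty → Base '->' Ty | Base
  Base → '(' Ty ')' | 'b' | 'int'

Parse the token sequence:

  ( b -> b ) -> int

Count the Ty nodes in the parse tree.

[Ty [Base ( [Ty [Base b] -> [Ty [Base b]]] )] -> [Ty [Base int]]]

4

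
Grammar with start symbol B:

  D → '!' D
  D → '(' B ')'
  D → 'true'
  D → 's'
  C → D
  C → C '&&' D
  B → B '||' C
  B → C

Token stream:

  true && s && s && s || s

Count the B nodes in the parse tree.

2

[B [B [C [C [C [C [D true]] && [D s]] && [D s]] && [D s]]] || [C [D s]]]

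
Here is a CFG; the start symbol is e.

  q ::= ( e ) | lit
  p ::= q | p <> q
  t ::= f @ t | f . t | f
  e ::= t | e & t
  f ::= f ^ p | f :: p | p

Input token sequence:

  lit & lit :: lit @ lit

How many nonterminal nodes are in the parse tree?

17

[e [e [t [f [p [q lit]]]]] & [t [f [f [p [q lit]]] :: [p [q lit]]] @ [t [f [p [q lit]]]]]]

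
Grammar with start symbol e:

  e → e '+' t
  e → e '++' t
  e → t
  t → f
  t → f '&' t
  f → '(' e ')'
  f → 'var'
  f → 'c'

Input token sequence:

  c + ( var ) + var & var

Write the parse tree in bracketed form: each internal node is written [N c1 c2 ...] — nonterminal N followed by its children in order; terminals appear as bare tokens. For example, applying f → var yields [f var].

e
e + t
e + t + t
t + t + t
f + t + t
c + t + t
c + f + t
c + ( e ) + t
c + ( t ) + t
c + ( f ) + t
c + ( var ) + t
c + ( var ) + f & t
c + ( var ) + var & t
c + ( var ) + var & f
c + ( var ) + var & var

[e [e [e [t [f c]]] + [t [f ( [e [t [f var]]] )]]] + [t [f var] & [t [f var]]]]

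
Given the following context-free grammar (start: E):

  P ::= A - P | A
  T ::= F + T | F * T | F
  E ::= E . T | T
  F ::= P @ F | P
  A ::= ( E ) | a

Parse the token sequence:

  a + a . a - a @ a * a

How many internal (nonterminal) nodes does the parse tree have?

[E [E [T [F [P [A a]]] + [T [F [P [A a]]]]]] . [T [F [P [A a] - [P [A a]]] @ [F [P [A a]]]] * [T [F [P [A a]]]]]]

23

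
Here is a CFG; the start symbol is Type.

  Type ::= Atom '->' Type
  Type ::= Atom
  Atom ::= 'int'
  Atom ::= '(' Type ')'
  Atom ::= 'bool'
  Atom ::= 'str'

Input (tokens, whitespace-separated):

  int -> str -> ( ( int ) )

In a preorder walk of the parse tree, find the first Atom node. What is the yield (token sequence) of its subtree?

int

[Type [Atom int] -> [Type [Atom str] -> [Type [Atom ( [Type [Atom ( [Type [Atom int]] )]] )]]]]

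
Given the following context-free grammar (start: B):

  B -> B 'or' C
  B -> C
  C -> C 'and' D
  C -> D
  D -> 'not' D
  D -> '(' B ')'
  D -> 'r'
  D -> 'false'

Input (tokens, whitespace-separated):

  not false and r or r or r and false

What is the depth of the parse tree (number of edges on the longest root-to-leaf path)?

7

[B [B [B [C [C [D not [D false]]] and [D r]]] or [C [D r]]] or [C [C [D r]] and [D false]]]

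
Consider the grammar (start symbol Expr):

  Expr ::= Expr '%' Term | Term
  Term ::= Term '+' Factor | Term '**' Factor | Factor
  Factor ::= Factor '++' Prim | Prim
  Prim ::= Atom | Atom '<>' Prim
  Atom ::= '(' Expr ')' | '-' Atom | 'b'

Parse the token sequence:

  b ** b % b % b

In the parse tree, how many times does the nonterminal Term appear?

[Expr [Expr [Expr [Term [Term [Factor [Prim [Atom b]]]] ** [Factor [Prim [Atom b]]]]] % [Term [Factor [Prim [Atom b]]]]] % [Term [Factor [Prim [Atom b]]]]]

4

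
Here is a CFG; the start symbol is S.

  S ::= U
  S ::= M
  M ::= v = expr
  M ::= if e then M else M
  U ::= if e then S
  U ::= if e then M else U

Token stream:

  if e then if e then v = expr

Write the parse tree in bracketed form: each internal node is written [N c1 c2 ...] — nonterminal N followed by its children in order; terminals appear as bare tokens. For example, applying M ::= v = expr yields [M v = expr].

[S [U if e then [S [U if e then [S [M v = expr]]]]]]

S
U
if e then S
if e then U
if e then if e then S
if e then if e then M
if e then if e then v = expr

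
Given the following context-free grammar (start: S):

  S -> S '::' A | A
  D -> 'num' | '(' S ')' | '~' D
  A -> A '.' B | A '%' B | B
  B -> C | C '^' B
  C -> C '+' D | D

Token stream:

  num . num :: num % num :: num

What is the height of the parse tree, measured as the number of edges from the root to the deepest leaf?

8

[S [S [S [A [A [B [C [D num]]]] . [B [C [D num]]]]] :: [A [A [B [C [D num]]]] % [B [C [D num]]]]] :: [A [B [C [D num]]]]]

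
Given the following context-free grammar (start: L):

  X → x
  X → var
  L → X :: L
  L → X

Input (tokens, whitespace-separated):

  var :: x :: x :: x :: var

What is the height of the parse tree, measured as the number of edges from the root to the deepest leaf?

6

[L [X var] :: [L [X x] :: [L [X x] :: [L [X x] :: [L [X var]]]]]]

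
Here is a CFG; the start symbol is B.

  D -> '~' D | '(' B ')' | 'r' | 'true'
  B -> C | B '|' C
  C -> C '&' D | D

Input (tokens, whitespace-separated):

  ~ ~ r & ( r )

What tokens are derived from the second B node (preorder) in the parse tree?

[B [C [C [D ~ [D ~ [D r]]]] & [D ( [B [C [D r]]] )]]]

r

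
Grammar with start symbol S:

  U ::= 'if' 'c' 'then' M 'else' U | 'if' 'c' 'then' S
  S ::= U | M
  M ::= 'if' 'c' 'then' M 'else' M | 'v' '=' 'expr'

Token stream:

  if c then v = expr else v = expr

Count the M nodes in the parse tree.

[S [M if c then [M v = expr] else [M v = expr]]]

3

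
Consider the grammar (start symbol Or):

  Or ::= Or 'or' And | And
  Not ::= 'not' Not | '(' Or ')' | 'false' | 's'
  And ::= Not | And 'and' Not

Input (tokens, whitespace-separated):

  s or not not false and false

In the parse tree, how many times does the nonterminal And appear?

3

[Or [Or [And [Not s]]] or [And [And [Not not [Not not [Not false]]]] and [Not false]]]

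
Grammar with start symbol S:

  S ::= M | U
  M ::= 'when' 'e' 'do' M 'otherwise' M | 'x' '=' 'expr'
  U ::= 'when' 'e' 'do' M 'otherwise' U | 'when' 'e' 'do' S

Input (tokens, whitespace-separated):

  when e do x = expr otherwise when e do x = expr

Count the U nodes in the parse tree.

[S [U when e do [M x = expr] otherwise [U when e do [S [M x = expr]]]]]

2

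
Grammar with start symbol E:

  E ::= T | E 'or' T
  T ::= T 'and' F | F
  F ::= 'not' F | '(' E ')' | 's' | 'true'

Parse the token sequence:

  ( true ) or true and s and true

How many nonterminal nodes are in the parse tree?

[E [E [T [F ( [E [T [F true]]] )]]] or [T [T [T [F true]] and [F s]] and [F true]]]

13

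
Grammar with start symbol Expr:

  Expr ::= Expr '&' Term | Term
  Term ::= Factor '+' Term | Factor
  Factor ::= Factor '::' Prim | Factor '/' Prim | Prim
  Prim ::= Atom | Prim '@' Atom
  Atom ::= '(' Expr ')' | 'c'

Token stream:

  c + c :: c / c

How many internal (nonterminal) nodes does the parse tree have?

[Expr [Term [Factor [Prim [Atom c]]] + [Term [Factor [Factor [Factor [Prim [Atom c]]] :: [Prim [Atom c]]] / [Prim [Atom c]]]]]]

15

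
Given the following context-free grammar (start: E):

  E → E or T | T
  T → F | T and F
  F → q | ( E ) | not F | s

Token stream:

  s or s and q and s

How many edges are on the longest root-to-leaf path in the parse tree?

[E [E [T [F s]]] or [T [T [T [F s]] and [F q]] and [F s]]]

5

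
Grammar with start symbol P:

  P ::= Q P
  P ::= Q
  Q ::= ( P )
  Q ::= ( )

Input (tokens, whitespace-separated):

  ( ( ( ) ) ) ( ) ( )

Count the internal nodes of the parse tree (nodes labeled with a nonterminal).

10

[P [Q ( [P [Q ( [P [Q ( )]] )]] )] [P [Q ( )] [P [Q ( )]]]]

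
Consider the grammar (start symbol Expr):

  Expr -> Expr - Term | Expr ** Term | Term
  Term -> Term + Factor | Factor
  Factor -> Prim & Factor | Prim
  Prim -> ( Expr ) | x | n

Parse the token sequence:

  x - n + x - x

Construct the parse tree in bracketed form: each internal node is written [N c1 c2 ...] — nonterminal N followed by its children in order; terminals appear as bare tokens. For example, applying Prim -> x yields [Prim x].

[Expr [Expr [Expr [Term [Factor [Prim x]]]] - [Term [Term [Factor [Prim n]]] + [Factor [Prim x]]]] - [Term [Factor [Prim x]]]]

Expr
Expr - Term
Expr - Term - Term
Term - Term - Term
Factor - Term - Term
Prim - Term - Term
x - Term - Term
x - Term + Factor - Term
x - Factor + Factor - Term
x - Prim + Factor - Term
x - n + Factor - Term
x - n + Prim - Term
x - n + x - Term
x - n + x - Factor
x - n + x - Prim
x - n + x - x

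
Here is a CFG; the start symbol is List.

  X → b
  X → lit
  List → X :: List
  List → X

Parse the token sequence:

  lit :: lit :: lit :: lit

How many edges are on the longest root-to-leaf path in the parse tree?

[List [X lit] :: [List [X lit] :: [List [X lit] :: [List [X lit]]]]]

5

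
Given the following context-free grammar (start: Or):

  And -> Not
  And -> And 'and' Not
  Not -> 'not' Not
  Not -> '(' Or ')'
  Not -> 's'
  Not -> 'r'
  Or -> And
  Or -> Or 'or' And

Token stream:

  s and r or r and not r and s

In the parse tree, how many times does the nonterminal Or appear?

2

[Or [Or [And [And [Not s]] and [Not r]]] or [And [And [And [Not r]] and [Not not [Not r]]] and [Not s]]]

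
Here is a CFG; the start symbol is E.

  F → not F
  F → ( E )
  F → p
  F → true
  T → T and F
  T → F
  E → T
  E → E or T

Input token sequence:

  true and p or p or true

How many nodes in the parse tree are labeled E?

3

[E [E [E [T [T [F true]] and [F p]]] or [T [F p]]] or [T [F true]]]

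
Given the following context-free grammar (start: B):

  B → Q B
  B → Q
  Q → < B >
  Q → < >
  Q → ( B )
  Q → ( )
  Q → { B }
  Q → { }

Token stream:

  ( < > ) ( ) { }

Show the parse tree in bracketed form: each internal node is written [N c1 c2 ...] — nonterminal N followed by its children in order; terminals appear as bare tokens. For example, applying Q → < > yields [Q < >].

B
Q B
( B ) B
( Q ) B
( < > ) B
( < > ) Q B
( < > ) ( ) B
( < > ) ( ) Q
( < > ) ( ) { }

[B [Q ( [B [Q < >]] )] [B [Q ( )] [B [Q { }]]]]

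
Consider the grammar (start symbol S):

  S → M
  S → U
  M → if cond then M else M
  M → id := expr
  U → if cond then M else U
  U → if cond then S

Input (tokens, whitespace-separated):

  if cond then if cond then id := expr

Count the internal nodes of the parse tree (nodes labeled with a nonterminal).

[S [U if cond then [S [U if cond then [S [M id := expr]]]]]]

6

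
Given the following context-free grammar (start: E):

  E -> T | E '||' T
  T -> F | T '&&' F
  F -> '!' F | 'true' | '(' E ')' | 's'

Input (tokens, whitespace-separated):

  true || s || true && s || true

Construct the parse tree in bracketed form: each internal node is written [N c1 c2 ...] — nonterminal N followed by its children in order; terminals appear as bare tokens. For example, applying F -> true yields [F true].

[E [E [E [E [T [F true]]] || [T [F s]]] || [T [T [F true]] && [F s]]] || [T [F true]]]

E
E || T
E || T || T
E || T || T || T
T || T || T || T
F || T || T || T
true || T || T || T
true || F || T || T
true || s || T || T
true || s || T && F || T
true || s || F && F || T
true || s || true && F || T
true || s || true && s || T
true || s || true && s || F
true || s || true && s || true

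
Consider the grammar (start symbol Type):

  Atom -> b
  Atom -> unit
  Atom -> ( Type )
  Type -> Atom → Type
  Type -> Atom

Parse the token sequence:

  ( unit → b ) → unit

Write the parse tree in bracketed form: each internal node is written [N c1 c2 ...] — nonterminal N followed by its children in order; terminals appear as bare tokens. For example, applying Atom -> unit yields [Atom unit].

[Type [Atom ( [Type [Atom unit] → [Type [Atom b]]] )] → [Type [Atom unit]]]

Type
Atom → Type
( Type ) → Type
( Atom → Type ) → Type
( unit → Type ) → Type
( unit → Atom ) → Type
( unit → b ) → Type
( unit → b ) → Atom
( unit → b ) → unit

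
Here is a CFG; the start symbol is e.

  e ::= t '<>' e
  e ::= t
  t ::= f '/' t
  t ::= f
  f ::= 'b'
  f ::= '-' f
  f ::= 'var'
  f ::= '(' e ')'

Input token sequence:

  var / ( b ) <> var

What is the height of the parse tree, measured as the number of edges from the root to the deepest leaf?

[e [t [f var] / [t [f ( [e [t [f b]]] )]]] <> [e [t [f var]]]]

7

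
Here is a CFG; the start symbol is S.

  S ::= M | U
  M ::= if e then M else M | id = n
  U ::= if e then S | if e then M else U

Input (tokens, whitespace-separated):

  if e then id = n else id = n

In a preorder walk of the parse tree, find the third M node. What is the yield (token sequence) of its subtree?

[S [M if e then [M id = n] else [M id = n]]]

id = n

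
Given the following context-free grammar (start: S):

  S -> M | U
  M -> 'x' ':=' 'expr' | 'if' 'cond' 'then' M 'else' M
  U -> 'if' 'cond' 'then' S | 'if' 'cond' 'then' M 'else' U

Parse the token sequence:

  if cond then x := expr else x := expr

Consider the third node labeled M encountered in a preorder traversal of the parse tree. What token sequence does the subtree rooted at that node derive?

x := expr

[S [M if cond then [M x := expr] else [M x := expr]]]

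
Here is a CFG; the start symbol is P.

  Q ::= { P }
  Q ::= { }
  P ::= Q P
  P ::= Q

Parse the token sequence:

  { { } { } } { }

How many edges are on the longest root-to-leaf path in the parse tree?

5

[P [Q { [P [Q { }] [P [Q { }]]] }] [P [Q { }]]]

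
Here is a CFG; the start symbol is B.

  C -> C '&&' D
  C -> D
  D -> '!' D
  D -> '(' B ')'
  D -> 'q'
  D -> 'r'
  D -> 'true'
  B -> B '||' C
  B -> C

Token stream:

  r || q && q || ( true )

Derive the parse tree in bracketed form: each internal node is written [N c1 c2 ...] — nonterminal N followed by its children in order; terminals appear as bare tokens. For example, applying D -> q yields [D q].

[B [B [B [C [D r]]] || [C [C [D q]] && [D q]]] || [C [D ( [B [C [D true]]] )]]]

B
B || C
B || C || C
C || C || C
D || C || C
r || C || C
r || C && D || C
r || D && D || C
r || q && D || C
r || q && q || C
r || q && q || D
r || q && q || ( B )
r || q && q || ( C )
r || q && q || ( D )
r || q && q || ( true )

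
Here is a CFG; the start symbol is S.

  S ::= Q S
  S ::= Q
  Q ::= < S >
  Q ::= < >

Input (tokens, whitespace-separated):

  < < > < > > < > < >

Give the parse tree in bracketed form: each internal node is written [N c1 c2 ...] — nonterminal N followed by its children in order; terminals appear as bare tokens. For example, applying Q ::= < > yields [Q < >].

[S [Q < [S [Q < >] [S [Q < >]]] >] [S [Q < >] [S [Q < >]]]]

S
Q S
< S > S
< Q S > S
< < > S > S
< < > Q > S
< < > < > > S
< < > < > > Q S
< < > < > > < > S
< < > < > > < > Q
< < > < > > < > < >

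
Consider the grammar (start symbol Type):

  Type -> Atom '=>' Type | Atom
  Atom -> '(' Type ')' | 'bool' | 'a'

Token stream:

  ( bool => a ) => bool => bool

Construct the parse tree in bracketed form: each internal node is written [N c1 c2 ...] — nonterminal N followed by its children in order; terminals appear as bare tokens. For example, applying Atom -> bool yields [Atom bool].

[Type [Atom ( [Type [Atom bool] => [Type [Atom a]]] )] => [Type [Atom bool] => [Type [Atom bool]]]]

Type
Atom => Type
( Type ) => Type
( Atom => Type ) => Type
( bool => Type ) => Type
( bool => Atom ) => Type
( bool => a ) => Type
( bool => a ) => Atom => Type
( bool => a ) => bool => Type
( bool => a ) => bool => Atom
( bool => a ) => bool => bool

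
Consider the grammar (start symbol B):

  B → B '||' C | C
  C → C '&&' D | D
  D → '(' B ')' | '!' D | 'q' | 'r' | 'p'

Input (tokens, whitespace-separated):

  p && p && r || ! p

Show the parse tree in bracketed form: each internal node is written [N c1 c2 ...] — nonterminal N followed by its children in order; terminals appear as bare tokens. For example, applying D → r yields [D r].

B
B || C
C || C
C && D || C
C && D && D || C
D && D && D || C
p && D && D || C
p && p && D || C
p && p && r || C
p && p && r || D
p && p && r || ! D
p && p && r || ! p

[B [B [C [C [C [D p]] && [D p]] && [D r]]] || [C [D ! [D p]]]]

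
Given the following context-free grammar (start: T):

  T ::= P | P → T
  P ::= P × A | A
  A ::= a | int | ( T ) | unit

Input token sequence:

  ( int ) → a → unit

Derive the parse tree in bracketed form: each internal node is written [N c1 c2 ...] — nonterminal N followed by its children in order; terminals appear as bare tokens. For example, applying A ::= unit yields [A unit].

T
P → T
A → T
( T ) → T
( P ) → T
( A ) → T
( int ) → T
( int ) → P → T
( int ) → A → T
( int ) → a → T
( int ) → a → P
( int ) → a → A
( int ) → a → unit

[T [P [A ( [T [P [A int]]] )]] → [T [P [A a]] → [T [P [A unit]]]]]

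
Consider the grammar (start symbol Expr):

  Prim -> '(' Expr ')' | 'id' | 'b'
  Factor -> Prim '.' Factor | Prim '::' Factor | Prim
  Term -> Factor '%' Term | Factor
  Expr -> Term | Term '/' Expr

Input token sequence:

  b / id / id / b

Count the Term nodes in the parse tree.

[Expr [Term [Factor [Prim b]]] / [Expr [Term [Factor [Prim id]]] / [Expr [Term [Factor [Prim id]]] / [Expr [Term [Factor [Prim b]]]]]]]

4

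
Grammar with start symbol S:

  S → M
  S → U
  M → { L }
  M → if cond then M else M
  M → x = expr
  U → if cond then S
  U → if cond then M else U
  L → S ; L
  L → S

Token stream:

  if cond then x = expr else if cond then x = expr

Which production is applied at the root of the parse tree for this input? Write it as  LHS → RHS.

[S [U if cond then [M x = expr] else [U if cond then [S [M x = expr]]]]]

S → U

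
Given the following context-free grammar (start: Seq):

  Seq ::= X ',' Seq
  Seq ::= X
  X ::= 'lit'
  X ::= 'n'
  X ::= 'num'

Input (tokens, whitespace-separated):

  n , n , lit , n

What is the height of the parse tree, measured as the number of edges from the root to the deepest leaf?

5

[Seq [X n] , [Seq [X n] , [Seq [X lit] , [Seq [X n]]]]]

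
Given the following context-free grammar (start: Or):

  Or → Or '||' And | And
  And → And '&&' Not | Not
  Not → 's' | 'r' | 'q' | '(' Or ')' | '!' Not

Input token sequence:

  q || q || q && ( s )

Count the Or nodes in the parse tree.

4

[Or [Or [Or [And [Not q]]] || [And [Not q]]] || [And [And [Not q]] && [Not ( [Or [And [Not s]]] )]]]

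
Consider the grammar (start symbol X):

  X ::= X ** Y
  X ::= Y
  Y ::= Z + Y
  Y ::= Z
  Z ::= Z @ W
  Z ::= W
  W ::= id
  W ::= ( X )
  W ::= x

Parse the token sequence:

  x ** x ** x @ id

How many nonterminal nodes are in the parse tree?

[X [X [X [Y [Z [W x]]]] ** [Y [Z [W x]]]] ** [Y [Z [Z [W x]] @ [W id]]]]

14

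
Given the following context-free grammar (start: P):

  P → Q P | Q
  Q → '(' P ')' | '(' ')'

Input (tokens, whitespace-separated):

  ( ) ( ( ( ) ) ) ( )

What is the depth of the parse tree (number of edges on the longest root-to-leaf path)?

7

[P [Q ( )] [P [Q ( [P [Q ( [P [Q ( )]] )]] )] [P [Q ( )]]]]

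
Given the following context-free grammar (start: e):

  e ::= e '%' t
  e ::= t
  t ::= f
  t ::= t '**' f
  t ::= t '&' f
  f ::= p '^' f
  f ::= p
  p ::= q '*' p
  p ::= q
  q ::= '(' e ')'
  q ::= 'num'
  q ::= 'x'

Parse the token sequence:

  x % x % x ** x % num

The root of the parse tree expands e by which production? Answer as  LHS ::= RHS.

e ::= e '%' t

[e [e [e [e [t [f [p [q x]]]]] % [t [f [p [q x]]]]] % [t [t [f [p [q x]]]] ** [f [p [q x]]]]] % [t [f [p [q num]]]]]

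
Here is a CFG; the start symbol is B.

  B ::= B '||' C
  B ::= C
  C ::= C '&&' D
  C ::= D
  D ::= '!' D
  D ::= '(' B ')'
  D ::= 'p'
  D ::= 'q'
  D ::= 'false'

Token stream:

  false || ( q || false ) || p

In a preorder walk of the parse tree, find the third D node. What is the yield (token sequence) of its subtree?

q

[B [B [B [C [D false]]] || [C [D ( [B [B [C [D q]]] || [C [D false]]] )]]] || [C [D p]]]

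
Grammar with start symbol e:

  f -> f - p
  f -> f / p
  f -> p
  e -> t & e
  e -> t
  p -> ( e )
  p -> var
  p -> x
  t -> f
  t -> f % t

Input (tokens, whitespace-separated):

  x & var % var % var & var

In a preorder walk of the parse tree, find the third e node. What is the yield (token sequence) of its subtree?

[e [t [f [p x]]] & [e [t [f [p var]] % [t [f [p var]] % [t [f [p var]]]]] & [e [t [f [p var]]]]]]

var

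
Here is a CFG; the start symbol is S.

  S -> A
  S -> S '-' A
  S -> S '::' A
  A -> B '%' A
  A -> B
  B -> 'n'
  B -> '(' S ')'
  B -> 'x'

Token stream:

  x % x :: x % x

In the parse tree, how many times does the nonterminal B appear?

4

[S [S [A [B x] % [A [B x]]]] :: [A [B x] % [A [B x]]]]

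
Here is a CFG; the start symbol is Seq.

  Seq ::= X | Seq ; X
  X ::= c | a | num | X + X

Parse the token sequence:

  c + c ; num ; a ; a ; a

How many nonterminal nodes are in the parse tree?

[Seq [Seq [Seq [Seq [Seq [X [X c] + [X c]]] ; [X num]] ; [X a]] ; [X a]] ; [X a]]

12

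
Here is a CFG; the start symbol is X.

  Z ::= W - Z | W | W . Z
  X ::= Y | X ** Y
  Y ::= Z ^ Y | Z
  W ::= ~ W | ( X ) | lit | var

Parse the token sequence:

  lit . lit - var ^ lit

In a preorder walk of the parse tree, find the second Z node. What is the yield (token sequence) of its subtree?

lit - var

[X [Y [Z [W lit] . [Z [W lit] - [Z [W var]]]] ^ [Y [Z [W lit]]]]]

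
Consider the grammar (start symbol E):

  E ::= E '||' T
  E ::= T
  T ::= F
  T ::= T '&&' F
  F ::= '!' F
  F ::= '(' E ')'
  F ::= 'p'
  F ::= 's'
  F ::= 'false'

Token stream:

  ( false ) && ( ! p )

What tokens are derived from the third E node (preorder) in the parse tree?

! p

[E [T [T [F ( [E [T [F false]]] )]] && [F ( [E [T [F ! [F p]]]] )]]]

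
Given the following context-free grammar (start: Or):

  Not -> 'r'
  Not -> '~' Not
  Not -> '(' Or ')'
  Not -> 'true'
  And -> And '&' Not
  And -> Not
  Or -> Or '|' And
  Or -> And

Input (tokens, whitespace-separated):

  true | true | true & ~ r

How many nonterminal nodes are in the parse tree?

12

[Or [Or [Or [And [Not true]]] | [And [Not true]]] | [And [And [Not true]] & [Not ~ [Not r]]]]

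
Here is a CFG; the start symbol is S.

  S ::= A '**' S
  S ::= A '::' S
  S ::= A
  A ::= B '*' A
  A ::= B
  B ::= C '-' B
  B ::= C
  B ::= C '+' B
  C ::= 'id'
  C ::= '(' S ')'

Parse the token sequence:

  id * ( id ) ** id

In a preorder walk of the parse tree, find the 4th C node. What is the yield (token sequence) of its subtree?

id

[S [A [B [C id]] * [A [B [C ( [S [A [B [C id]]]] )]]]] ** [S [A [B [C id]]]]]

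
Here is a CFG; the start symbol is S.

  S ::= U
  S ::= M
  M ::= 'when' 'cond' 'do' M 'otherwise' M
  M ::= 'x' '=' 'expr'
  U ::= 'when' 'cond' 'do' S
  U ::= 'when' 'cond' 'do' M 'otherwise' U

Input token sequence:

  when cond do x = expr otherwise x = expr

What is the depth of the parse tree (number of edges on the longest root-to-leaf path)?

[S [M when cond do [M x = expr] otherwise [M x = expr]]]

3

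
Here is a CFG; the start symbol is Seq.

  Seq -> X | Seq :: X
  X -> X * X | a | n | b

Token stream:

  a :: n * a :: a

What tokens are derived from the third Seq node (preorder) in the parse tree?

[Seq [Seq [Seq [X a]] :: [X [X n] * [X a]]] :: [X a]]

a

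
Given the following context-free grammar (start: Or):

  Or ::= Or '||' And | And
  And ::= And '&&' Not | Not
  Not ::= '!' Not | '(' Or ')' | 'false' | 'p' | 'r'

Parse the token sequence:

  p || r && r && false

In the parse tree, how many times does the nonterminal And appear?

4

[Or [Or [And [Not p]]] || [And [And [And [Not r]] && [Not r]] && [Not false]]]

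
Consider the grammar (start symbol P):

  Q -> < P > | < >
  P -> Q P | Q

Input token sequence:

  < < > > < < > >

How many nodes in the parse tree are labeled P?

[P [Q < [P [Q < >]] >] [P [Q < [P [Q < >]] >]]]

4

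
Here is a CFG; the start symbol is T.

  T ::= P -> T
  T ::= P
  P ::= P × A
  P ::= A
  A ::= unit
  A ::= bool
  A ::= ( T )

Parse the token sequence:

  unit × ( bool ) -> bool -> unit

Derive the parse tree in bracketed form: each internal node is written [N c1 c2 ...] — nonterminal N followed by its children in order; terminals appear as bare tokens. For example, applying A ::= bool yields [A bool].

T
P -> T
P × A -> T
A × A -> T
unit × A -> T
unit × ( T ) -> T
unit × ( P ) -> T
unit × ( A ) -> T
unit × ( bool ) -> T
unit × ( bool ) -> P -> T
unit × ( bool ) -> A -> T
unit × ( bool ) -> bool -> T
unit × ( bool ) -> bool -> P
unit × ( bool ) -> bool -> A
unit × ( bool ) -> bool -> unit

[T [P [P [A unit]] × [A ( [T [P [A bool]]] )]] -> [T [P [A bool]] -> [T [P [A unit]]]]]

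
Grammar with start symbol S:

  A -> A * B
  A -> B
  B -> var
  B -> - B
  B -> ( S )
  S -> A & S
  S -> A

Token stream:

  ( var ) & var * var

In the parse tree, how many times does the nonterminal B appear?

[S [A [B ( [S [A [B var]]] )]] & [S [A [A [B var]] * [B var]]]]

4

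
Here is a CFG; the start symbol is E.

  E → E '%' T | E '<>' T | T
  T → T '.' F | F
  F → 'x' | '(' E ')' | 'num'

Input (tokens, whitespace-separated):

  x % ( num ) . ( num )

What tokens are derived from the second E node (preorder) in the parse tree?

x

[E [E [T [F x]]] % [T [T [F ( [E [T [F num]]] )]] . [F ( [E [T [F num]]] )]]]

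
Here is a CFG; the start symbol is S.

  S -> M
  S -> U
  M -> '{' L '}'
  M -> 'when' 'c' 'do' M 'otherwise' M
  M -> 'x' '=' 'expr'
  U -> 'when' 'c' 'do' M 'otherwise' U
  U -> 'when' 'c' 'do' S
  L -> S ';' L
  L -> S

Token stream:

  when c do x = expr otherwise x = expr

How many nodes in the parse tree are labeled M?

3

[S [M when c do [M x = expr] otherwise [M x = expr]]]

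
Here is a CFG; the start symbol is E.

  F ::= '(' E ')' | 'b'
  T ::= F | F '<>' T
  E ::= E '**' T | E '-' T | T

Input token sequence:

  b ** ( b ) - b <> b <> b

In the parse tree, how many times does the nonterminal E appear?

[E [E [E [T [F b]]] ** [T [F ( [E [T [F b]]] )]]] - [T [F b] <> [T [F b] <> [T [F b]]]]]

4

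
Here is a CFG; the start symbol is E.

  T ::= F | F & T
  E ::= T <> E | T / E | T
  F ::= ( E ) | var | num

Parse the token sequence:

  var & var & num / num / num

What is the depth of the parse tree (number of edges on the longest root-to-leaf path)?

5

[E [T [F var] & [T [F var] & [T [F num]]]] / [E [T [F num]] / [E [T [F num]]]]]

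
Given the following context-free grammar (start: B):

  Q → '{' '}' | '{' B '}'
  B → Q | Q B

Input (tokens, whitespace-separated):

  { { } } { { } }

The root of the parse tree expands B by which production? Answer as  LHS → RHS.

B → Q B

[B [Q { [B [Q { }]] }] [B [Q { [B [Q { }]] }]]]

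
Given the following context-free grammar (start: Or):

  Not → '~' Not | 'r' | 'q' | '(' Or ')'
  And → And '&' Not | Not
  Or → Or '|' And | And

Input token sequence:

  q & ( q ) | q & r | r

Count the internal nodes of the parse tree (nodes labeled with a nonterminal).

[Or [Or [Or [And [And [Not q]] & [Not ( [Or [And [Not q]]] )]]] | [And [And [Not q]] & [Not r]]] | [And [Not r]]]

16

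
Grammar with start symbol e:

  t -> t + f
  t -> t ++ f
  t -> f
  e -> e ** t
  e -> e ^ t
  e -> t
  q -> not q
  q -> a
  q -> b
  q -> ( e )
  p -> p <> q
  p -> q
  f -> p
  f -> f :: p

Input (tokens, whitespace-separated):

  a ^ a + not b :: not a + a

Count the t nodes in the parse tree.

4

[e [e [t [f [p [q a]]]]] ^ [t [t [t [f [p [q a]]]] + [f [f [p [q not [q b]]]] :: [p [q not [q a]]]]] + [f [p [q a]]]]]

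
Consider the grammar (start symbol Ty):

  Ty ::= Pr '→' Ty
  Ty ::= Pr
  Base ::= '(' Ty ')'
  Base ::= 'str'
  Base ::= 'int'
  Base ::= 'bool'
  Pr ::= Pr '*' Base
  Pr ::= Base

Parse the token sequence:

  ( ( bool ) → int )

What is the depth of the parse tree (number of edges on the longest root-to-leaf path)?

[Ty [Pr [Base ( [Ty [Pr [Base ( [Ty [Pr [Base bool]]] )]] → [Ty [Pr [Base int]]]] )]]]

9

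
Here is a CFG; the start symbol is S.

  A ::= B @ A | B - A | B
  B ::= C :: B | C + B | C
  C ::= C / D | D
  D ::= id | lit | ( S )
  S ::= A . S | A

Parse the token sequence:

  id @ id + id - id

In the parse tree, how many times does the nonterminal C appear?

4

[S [A [B [C [D id]]] @ [A [B [C [D id]] + [B [C [D id]]]] - [A [B [C [D id]]]]]]]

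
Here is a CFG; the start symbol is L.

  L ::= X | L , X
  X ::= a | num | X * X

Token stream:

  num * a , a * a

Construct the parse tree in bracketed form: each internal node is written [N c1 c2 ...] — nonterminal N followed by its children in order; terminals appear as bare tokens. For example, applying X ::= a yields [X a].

[L [L [X [X num] * [X a]]] , [X [X a] * [X a]]]

L
L , X
X , X
X * X , X
num * X , X
num * a , X
num * a , X * X
num * a , a * X
num * a , a * a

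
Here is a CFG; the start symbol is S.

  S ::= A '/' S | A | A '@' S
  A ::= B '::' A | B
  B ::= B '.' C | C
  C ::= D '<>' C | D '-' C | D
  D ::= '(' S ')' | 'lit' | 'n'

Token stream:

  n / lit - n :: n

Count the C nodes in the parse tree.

4

[S [A [B [C [D n]]]] / [S [A [B [C [D lit] - [C [D n]]]] :: [A [B [C [D n]]]]]]]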